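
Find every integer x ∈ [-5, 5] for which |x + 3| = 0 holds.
Holds for: {-3}
Fails for: {-5, -4, -2, -1, 0, 1, 2, 3, 4, 5}

Answer: {-3}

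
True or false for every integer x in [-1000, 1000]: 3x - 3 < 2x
The claim fails at x = 3:
x = 3: LHS = 3·3 - 3 = 6, RHS = 2·3 = 6; 6 < 6 — FAILS

Because a single integer refutes it, the statement is false.

Answer: False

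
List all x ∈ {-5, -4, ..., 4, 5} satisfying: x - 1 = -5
Holds for: {-4}
Fails for: {-5, -3, -2, -1, 0, 1, 2, 3, 4, 5}

Answer: {-4}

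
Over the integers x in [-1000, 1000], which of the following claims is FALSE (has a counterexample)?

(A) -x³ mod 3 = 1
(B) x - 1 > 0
(A) x = 0: LHS = (-0³) mod 3 = 0 mod 3 = 0; 0 = 1 — FAILS
(B) x = 0: LHS = 0 - 1 = -1; -1 > 0 — FAILS

Answer: Both A and B are false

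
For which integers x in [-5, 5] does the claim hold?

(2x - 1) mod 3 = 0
Holds for: {-4, -1, 2, 5}
Fails for: {-5, -3, -2, 0, 1, 3, 4}

Answer: {-4, -1, 2, 5}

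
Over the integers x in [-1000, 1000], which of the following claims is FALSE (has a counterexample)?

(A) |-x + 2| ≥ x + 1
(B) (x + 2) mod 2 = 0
(A) x = 1: LHS = |-1 + 2| = |1| = 1, RHS = 1 + 1 = 2; 1 ≥ 2 — FAILS
(B) x = 1: LHS = (1 + 2) mod 2 = 3 mod 2 = 1; 1 = 0 — FAILS

Answer: Both A and B are false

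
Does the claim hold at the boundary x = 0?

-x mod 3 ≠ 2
x = 0: LHS = (-0) mod 3 = 0 mod 3 = 0; 0 ≠ 2 — holds

The relation is satisfied at x = 0.

Answer: Yes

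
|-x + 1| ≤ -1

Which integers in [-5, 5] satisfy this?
An absolute value is never negative, so the left side is ≥ 0 for every x, while the right side is -1. Tightest case in [-5, 5] is x = 1:
x = 1: LHS = |-1 + 1| = |0| = 0; 0 ≤ -1 — FAILS
Hence LHS − RHS is never zero or negative, i.e. LHS > RHS throughout, so the claimed relation (≤) fails for every integer in [-5, 5].

Answer: None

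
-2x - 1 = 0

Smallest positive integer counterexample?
Testing positive integers:
x = 1: LHS = -2·1 - 1 = -3; -3 = 0 — FAILS  ← smallest positive counterexample

Answer: x = 1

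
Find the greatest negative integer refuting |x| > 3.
Testing negative integers from -1 downward:
x = -1: LHS = |-1| = 1; 1 > 3 — FAILS  ← closest negative counterexample to 0

Answer: x = -1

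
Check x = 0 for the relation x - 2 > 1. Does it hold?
x = 0: LHS = 0 - 2 = -2; -2 > 1 — FAILS

The relation fails at x = 0, so x = 0 is a counterexample.

Answer: No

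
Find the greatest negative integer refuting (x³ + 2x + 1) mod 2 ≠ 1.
Testing negative integers from -1 downward:
x = -1: LHS = ((-1)³ + 2·(-1) + 1) mod 2 = (-2) mod 2 = 0; 0 ≠ 1 — holds
x = -2: LHS = ((-2)³ + 2·(-2) + 1) mod 2 = (-11) mod 2 = 1; 1 ≠ 1 — FAILS  ← closest negative counterexample to 0

Answer: x = -2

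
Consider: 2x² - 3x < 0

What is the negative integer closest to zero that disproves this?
Testing negative integers from -1 downward:
x = -1: LHS = 2·(-1)² - 3·(-1) = 5; 5 < 0 — FAILS  ← closest negative counterexample to 0

Answer: x = -1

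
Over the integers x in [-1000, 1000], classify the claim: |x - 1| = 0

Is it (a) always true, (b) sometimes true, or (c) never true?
Holds at x = 1: LHS = |1 - 1| = |0| = 0; 0 = 0 — holds
Fails at x = 0: LHS = |0 - 1| = |-1| = 1; 1 = 0 — FAILS
It is satisfied by some integers in the range but not all.

Answer: Sometimes true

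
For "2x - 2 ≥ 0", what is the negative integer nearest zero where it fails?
Testing negative integers from -1 downward:
x = -1: LHS = 2·(-1) - 2 = -4; -4 ≥ 0 — FAILS  ← closest negative counterexample to 0

Answer: x = -1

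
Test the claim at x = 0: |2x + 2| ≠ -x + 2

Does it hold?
x = 0: LHS = |2·0 + 2| = |2| = 2, RHS = -0 + 2 = 2; 2 ≠ 2 — FAILS

The relation fails at x = 0, so x = 0 is a counterexample.

Answer: No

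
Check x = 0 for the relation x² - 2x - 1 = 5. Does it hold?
x = 0: LHS = 0² - 2·0 - 1 = -1; -1 = 5 — FAILS

The relation fails at x = 0, so x = 0 is a counterexample.

Answer: No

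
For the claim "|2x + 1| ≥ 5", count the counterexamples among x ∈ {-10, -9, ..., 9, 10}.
Counterexamples in [-10, 10]: {-2, -1, 0, 1}.

Counting them gives 4 values.

Answer: 4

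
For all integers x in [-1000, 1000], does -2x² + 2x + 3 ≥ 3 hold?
The claim fails at x = -1:
x = -1: LHS = -2·(-1)² + 2·(-1) + 3 = -1; -1 ≥ 3 — FAILS

Because a single integer refutes it, the statement is false.

Answer: False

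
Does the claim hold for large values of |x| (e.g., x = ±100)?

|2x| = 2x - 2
x = 100: LHS = |2·100| = |200| = 200, RHS = 2·100 - 2 = 198; 200 = 198 — FAILS
x = -100: LHS = |2·(-100)| = |-200| = 200, RHS = 2·(-100) - 2 = -202; 200 = -202 — FAILS

Answer: No, fails for both x = 100 and x = -100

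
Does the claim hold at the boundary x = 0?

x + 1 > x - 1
x = 0: LHS = 0 + 1 = 1, RHS = 0 - 1 = -1; 1 > -1 — holds

The relation is satisfied at x = 0.

Answer: Yes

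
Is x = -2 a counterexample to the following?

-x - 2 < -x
Substitute x = -2 into the relation:
x = -2: LHS = -(-2) - 2 = 0, RHS = -(-2) = 2; 0 < 2 — holds

The relation holds at x = -2, so it is not a counterexample.

Answer: No, x = -2 is not a counterexample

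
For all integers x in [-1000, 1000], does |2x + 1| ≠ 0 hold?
Over all integers in [-1000, 1000], LHS − RHS is always positive; it is smallest at x = 0, where it equals 1:
x = 0: LHS = |2·0 + 1| = |1| = 1; 1 ≠ 0 — holds
At the ends of the range:
x = -1000: LHS = |2·(-1000) + 1| = |-1999| = 1999; 1999 ≠ 0 — holds
x = 1000: LHS = |2·1000 + 1| = |2001| = 2001; 2001 ≠ 0 — holds
Hence LHS − RHS is never 0, i.e. the two sides are never equal, so the relation holds for every integer in [-1000, 1000].

No counterexample exists.

Answer: True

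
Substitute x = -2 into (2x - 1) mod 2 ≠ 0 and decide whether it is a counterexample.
Substitute x = -2 into the relation:
x = -2: LHS = (2·(-2) - 1) mod 2 = (-5) mod 2 = 1; 1 ≠ 0 — holds

The relation holds at x = -2, so it is not a counterexample.

Answer: No, x = -2 is not a counterexample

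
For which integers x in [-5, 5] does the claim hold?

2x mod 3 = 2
Holds for: {-5, -2, 1, 4}
Fails for: {-4, -3, -1, 0, 2, 3, 5}

Answer: {-5, -2, 1, 4}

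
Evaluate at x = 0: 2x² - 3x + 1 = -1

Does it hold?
x = 0: LHS = 2·0² - 3·0 + 1 = 1; 1 = -1 — FAILS

The relation fails at x = 0, so x = 0 is a counterexample.

Answer: No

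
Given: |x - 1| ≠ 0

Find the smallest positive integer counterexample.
Testing positive integers:
x = 1: LHS = |1 - 1| = |0| = 0; 0 ≠ 0 — FAILS  ← smallest positive counterexample

Answer: x = 1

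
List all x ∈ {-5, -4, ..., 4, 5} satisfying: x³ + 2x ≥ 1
Holds for: {1, 2, 3, 4, 5}
Fails for: {-5, -4, -3, -2, -1, 0}

Answer: {1, 2, 3, 4, 5}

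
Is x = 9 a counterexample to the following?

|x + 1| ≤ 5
Substitute x = 9 into the relation:
x = 9: LHS = |9 + 1| = |10| = 10; 10 ≤ 5 — FAILS

Since the claim fails at x = 9, this value is a counterexample.

Answer: Yes, x = 9 is a counterexample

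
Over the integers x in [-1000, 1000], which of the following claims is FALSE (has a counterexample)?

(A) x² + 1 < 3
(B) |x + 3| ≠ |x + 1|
(A) x = 2: LHS = 2² + 1 = 5; 5 < 3 — FAILS
(B) x = -2: LHS = |(-2) + 3| = |1| = 1, RHS = |(-2) + 1| = |-1| = 1; 1 ≠ 1 — FAILS

Answer: Both A and B are false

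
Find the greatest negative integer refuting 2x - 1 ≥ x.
Testing negative integers from -1 downward:
x = -1: LHS = 2·(-1) - 1 = -3; -3 ≥ -1 — FAILS  ← closest negative counterexample to 0

Answer: x = -1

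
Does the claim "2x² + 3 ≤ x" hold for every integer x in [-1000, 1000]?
The claim fails at x = 0:
x = 0: LHS = 2·0² + 3 = 3; 3 ≤ 0 — FAILS

Because a single integer refutes it, the statement is false.

Answer: False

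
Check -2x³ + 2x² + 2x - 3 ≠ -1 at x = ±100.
x = 100: LHS = -2·100³ + 2·100² + 2·100 - 3 = -1979803; -1979803 ≠ -1 — holds
x = -100: LHS = -2·(-100)³ + 2·(-100)² + 2·(-100) - 3 = 2019797; 2019797 ≠ -1 — holds

Answer: Yes, holds for both x = 100 and x = -100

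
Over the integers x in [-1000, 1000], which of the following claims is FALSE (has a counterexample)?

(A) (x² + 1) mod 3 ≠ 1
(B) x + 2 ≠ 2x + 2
(A) x = 0: LHS = (0² + 1) mod 3 = 1 mod 3 = 1; 1 ≠ 1 — FAILS
(B) x = 0: LHS = 0 + 2 = 2, RHS = 2·0 + 2 = 2; 2 ≠ 2 — FAILS

Answer: Both A and B are false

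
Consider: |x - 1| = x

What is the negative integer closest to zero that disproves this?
Testing negative integers from -1 downward:
x = -1: LHS = |(-1) - 1| = |-2| = 2; 2 = -1 — FAILS  ← closest negative counterexample to 0

Answer: x = -1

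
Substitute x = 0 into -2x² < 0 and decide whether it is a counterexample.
Substitute x = 0 into the relation:
x = 0: LHS = -2·0² = 0; 0 < 0 — FAILS

Since the claim fails at x = 0, this value is a counterexample.

Answer: Yes, x = 0 is a counterexample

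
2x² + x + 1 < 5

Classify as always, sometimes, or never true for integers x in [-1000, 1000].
Holds at x = 0: LHS = 2·0² + 0 + 1 = 1; 1 < 5 — holds
Fails at x = 2: LHS = 2·2² + 2 + 1 = 11; 11 < 5 — FAILS
It is satisfied by some integers in the range but not all.

Answer: Sometimes true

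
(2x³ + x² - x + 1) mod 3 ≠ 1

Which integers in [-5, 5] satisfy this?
Holds for: {-5, -2, 1, 4}
Fails for: {-4, -3, -1, 0, 2, 3, 5}

Answer: {-5, -2, 1, 4}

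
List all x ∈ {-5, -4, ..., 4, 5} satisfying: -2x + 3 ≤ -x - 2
Holds for: {5}
Fails for: {-5, -4, -3, -2, -1, 0, 1, 2, 3, 4}

Answer: {5}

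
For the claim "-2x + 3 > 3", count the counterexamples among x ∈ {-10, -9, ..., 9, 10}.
Counterexamples in [-10, 10]: {0, 1, 2, 3, 4, 5, 6, 7, 8, 9, 10}.

Counting them gives 11 values.

Answer: 11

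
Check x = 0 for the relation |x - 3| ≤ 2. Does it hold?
x = 0: LHS = |0 - 3| = |-3| = 3; 3 ≤ 2 — FAILS

The relation fails at x = 0, so x = 0 is a counterexample.

Answer: No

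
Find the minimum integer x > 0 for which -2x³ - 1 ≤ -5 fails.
Testing positive integers:
x = 1: LHS = -2·1³ - 1 = -3; -3 ≤ -5 — FAILS  ← smallest positive counterexample

Answer: x = 1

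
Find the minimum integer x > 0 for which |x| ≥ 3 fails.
Testing positive integers:
x = 1: LHS = |1| = 1; 1 ≥ 3 — FAILS  ← smallest positive counterexample

Answer: x = 1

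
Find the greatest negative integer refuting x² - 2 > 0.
Testing negative integers from -1 downward:
x = -1: LHS = (-1)² - 2 = -1; -1 > 0 — FAILS  ← closest negative counterexample to 0

Answer: x = -1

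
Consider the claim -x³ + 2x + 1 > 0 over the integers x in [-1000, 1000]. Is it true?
The claim fails at x = -1:
x = -1: LHS = -(-1)³ + 2·(-1) + 1 = 0; 0 > 0 — FAILS

Because a single integer refutes it, the statement is false.

Answer: False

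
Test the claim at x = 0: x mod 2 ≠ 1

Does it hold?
x = 0: LHS = 0 mod 2 = 0; 0 ≠ 1 — holds

The relation is satisfied at x = 0.

Answer: Yes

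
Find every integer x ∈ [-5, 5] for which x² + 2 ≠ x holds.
Over all integers in [-5, 5], LHS − RHS is always positive; it is smallest at x = 0, where it equals 2:
x = 0: LHS = 0² + 2 = 2; 2 ≠ 0 — holds
At the ends of the range:
x = -5: LHS = (-5)² + 2 = 27; 27 ≠ -5 — holds
x = 5: LHS = 5² + 2 = 27; 27 ≠ 5 — holds
Hence LHS − RHS is never 0, i.e. the two sides are never equal, so the relation holds for every integer in [-5, 5].

Answer: All integers in [-5, 5]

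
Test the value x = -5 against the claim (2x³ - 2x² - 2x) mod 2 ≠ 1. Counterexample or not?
Substitute x = -5 into the relation:
x = -5: LHS = (2·(-5)³ - 2·(-5)² - 2·(-5)) mod 2 = (-290) mod 2 = 0; 0 ≠ 1 — holds

The relation holds at x = -5, so it is not a counterexample.

Answer: No, x = -5 is not a counterexample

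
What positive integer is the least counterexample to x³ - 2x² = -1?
Testing positive integers:
x = 1: LHS = 1³ - 2·1² = -1; -1 = -1 — holds
x = 2: LHS = 2³ - 2·2² = 0; 0 = -1 — FAILS  ← smallest positive counterexample

Answer: x = 2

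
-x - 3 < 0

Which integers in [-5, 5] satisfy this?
Holds for: {-2, -1, 0, 1, 2, 3, 4, 5}
Fails for: {-5, -4, -3}

Answer: {-2, -1, 0, 1, 2, 3, 4, 5}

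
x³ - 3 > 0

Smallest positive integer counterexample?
Testing positive integers:
x = 1: LHS = 1³ - 3 = -2; -2 > 0 — FAILS  ← smallest positive counterexample

Answer: x = 1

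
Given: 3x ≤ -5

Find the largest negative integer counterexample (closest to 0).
Testing negative integers from -1 downward:
x = -1: LHS = 3·(-1) = -3; -3 ≤ -5 — FAILS  ← closest negative counterexample to 0

Answer: x = -1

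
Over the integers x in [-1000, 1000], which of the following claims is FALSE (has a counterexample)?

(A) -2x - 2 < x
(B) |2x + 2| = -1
(A) x = -1: LHS = -2·(-1) - 2 = 0; 0 < -1 — FAILS
(B) x = 0: LHS = |2·0 + 2| = |2| = 2; 2 = -1 — FAILS

Answer: Both A and B are false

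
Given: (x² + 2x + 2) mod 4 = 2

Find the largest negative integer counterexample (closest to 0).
Testing negative integers from -1 downward:
x = -1: LHS = ((-1)² + 2·(-1) + 2) mod 4 = 1 mod 4 = 1; 1 = 2 — FAILS  ← closest negative counterexample to 0

Answer: x = -1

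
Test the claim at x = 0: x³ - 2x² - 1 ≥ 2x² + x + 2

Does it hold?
x = 0: LHS = 0³ - 2·0² - 1 = -1, RHS = 2·0² + 0 + 2 = 2; -1 ≥ 2 — FAILS

The relation fails at x = 0, so x = 0 is a counterexample.

Answer: No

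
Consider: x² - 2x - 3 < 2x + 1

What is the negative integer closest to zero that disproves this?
Testing negative integers from -1 downward:
x = -1: LHS = (-1)² - 2·(-1) - 3 = 0, RHS = 2·(-1) + 1 = -1; 0 < -1 — FAILS  ← closest negative counterexample to 0

Answer: x = -1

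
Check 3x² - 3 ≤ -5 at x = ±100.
x = 100: LHS = 3·100² - 3 = 29997; 29997 ≤ -5 — FAILS
x = -100: LHS = 3·(-100)² - 3 = 29997; 29997 ≤ -5 — FAILS

Answer: No, fails for both x = 100 and x = -100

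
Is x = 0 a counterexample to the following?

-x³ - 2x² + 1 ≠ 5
Substitute x = 0 into the relation:
x = 0: LHS = -0³ - 2·0² + 1 = 1; 1 ≠ 5 — holds

The relation holds at x = 0, so it is not a counterexample.

Answer: No, x = 0 is not a counterexample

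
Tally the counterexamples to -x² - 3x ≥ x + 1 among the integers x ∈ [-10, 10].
Counterexamples in [-10, 10]: {-10, -9, -8, -7, -6, -5, -4, 0, 1, 2, 3, 4, 5, 6, 7, 8, 9, 10}.

Counting them gives 18 values.

Answer: 18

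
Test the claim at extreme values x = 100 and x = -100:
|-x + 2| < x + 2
x = 100: LHS = |-100 + 2| = |-98| = 98, RHS = 100 + 2 = 102; 98 < 102 — holds
x = -100: LHS = |-(-100) + 2| = |102| = 102, RHS = (-100) + 2 = -98; 102 < -98 — FAILS

Answer: Partially: holds for x = 100, fails for x = -100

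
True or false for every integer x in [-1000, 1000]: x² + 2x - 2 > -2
The claim fails at x = 0:
x = 0: LHS = 0² + 2·0 - 2 = -2; -2 > -2 — FAILS

Because a single integer refutes it, the statement is false.

Answer: False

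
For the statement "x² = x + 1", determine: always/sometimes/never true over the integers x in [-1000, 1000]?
Track d = LHS − RHS over the integers in [-1000, 1000]. Equality would need d = 0, but d changes sign only between consecutive integers, jumping over 0:
x = -1: LHS = (-1)² = 1, RHS = (-1) + 1 = 0; 1 = 0 — FAILS  (d = 1)
x = 0: LHS = 0² = 0, RHS = 0 + 1 = 1; 0 = 1 — FAILS  (d = -1)
x = 1: LHS = 1² = 1, RHS = 1 + 1 = 2; 1 = 2 — FAILS  (d = -1)
x = 2: LHS = 2² = 4, RHS = 2 + 1 = 3; 4 = 3 — FAILS  (d = 1)
Away from these crossings d keeps a constant sign, and checking every integer in [-1000, 1000] confirms d ≠ 0 throughout. Hence the two sides are never equal, so the claimed relation (=) fails for every integer in [-1000, 1000].

No integer in the range satisfies it.

Answer: Never true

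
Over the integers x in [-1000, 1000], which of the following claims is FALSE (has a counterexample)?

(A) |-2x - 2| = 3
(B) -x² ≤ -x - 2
(A) x = 0: LHS = |-2·0 - 2| = |-2| = 2; 2 = 3 — FAILS
(B) x = 0: LHS = -0² = 0, RHS = -0 - 2 = -2; 0 ≤ -2 — FAILS

Answer: Both A and B are false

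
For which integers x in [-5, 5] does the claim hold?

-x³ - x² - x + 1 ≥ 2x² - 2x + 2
Holds for: {-5, -4}
Fails for: {-3, -2, -1, 0, 1, 2, 3, 4, 5}

Answer: {-5, -4}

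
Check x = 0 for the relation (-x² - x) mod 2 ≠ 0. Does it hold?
x = 0: LHS = (-0² - 0) mod 2 = 0 mod 2 = 0; 0 ≠ 0 — FAILS

The relation fails at x = 0, so x = 0 is a counterexample.

Answer: No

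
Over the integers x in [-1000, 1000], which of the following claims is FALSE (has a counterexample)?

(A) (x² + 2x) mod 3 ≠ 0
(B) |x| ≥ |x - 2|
(A) x = 0: LHS = (0² + 2·0) mod 3 = 0 mod 3 = 0; 0 ≠ 0 — FAILS
(B) x = 0: LHS = |0| = 0, RHS = |0 - 2| = |-2| = 2; 0 ≥ 2 — FAILS

Answer: Both A and B are false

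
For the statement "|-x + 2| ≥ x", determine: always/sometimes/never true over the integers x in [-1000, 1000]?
Holds at x = 0: LHS = |-0 + 2| = |2| = 2; 2 ≥ 0 — holds
Fails at x = 2: LHS = |-2 + 2| = |0| = 0; 0 ≥ 2 — FAILS
It is satisfied by some integers in the range but not all.

Answer: Sometimes true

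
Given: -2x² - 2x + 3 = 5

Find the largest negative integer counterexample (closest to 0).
Testing negative integers from -1 downward:
x = -1: LHS = -2·(-1)² - 2·(-1) + 3 = 3; 3 = 5 — FAILS  ← closest negative counterexample to 0

Answer: x = -1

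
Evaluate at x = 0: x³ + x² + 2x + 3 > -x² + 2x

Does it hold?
x = 0: LHS = 0³ + 0² + 2·0 + 3 = 3, RHS = -0² + 2·0 = 0; 3 > 0 — holds

The relation is satisfied at x = 0.

Answer: Yes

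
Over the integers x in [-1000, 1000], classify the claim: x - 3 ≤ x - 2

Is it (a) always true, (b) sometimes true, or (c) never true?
Over all integers in [-1000, 1000], LHS − RHS is largest at x = 0, where it equals -1:
x = 0: LHS = 0 - 3 = -3, RHS = 0 - 2 = -2; -3 ≤ -2 — holds
At the ends of the range:
x = -1000: LHS = (-1000) - 3 = -1003, RHS = (-1000) - 2 = -1002; -1003 ≤ -1002 — holds
x = 1000: LHS = 1000 - 3 = 997, RHS = 1000 - 2 = 998; 997 ≤ 998 — holds
Hence LHS − RHS is never positive, i.e. LHS ≤ RHS throughout, so the relation holds for every integer in [-1000, 1000].

No counterexample exists.

Answer: Always true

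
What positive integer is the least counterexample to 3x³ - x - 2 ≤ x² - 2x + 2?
Testing positive integers:
x = 1: LHS = 3·1³ - 1 - 2 = 0, RHS = 1² - 2·1 + 2 = 1; 0 ≤ 1 — holds
x = 2: LHS = 3·2³ - 2 - 2 = 20, RHS = 2² - 2·2 + 2 = 2; 20 ≤ 2 — FAILS  ← smallest positive counterexample

Answer: x = 2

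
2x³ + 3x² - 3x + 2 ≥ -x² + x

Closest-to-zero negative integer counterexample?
Testing negative integers from -1 downward:
x = -1: LHS = 2·(-1)³ + 3·(-1)² - 3·(-1) + 2 = 6, RHS = -(-1)² + (-1) = -2; 6 ≥ -2 — holds
x = -2: LHS = 2·(-2)³ + 3·(-2)² - 3·(-2) + 2 = 4, RHS = -(-2)² + (-2) = -6; 4 ≥ -6 — holds
x = -3: LHS = 2·(-3)³ + 3·(-3)² - 3·(-3) + 2 = -16, RHS = -(-3)² + (-3) = -12; -16 ≥ -12 — FAILS  ← closest negative counterexample to 0

Answer: x = -3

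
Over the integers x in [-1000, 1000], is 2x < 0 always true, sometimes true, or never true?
Holds at x = -1: LHS = 2·(-1) = -2; -2 < 0 — holds
Fails at x = 0: LHS = 2·0 = 0; 0 < 0 — FAILS
It is satisfied by some integers in the range but not all.

Answer: Sometimes true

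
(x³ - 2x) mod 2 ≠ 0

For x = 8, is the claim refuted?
Substitute x = 8 into the relation:
x = 8: LHS = (8³ - 2·8) mod 2 = 496 mod 2 = 0; 0 ≠ 0 — FAILS

Since the claim fails at x = 8, this value is a counterexample.

Answer: Yes, x = 8 is a counterexample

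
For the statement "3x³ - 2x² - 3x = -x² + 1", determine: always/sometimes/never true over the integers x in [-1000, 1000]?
Track d = LHS − RHS over the integers in [-1000, 1000]. Equality would need d = 0, but d changes sign only between consecutive integers, jumping over 0:
x = 1: LHS = 3·1³ - 2·1² - 3·1 = -2, RHS = -1² + 1 = 0; -2 = 0 — FAILS  (d = -2)
x = 2: LHS = 3·2³ - 2·2² - 3·2 = 10, RHS = -2² + 1 = -3; 10 = -3 — FAILS  (d = 13)
Away from these crossings d keeps a constant sign, and checking every integer in [-1000, 1000] confirms d ≠ 0 throughout. Hence the two sides are never equal, so the claimed relation (=) fails for every integer in [-1000, 1000].

No integer in the range satisfies it.

Answer: Never true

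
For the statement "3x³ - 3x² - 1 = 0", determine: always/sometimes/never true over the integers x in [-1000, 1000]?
Track d = LHS − RHS over the integers in [-1000, 1000]. Equality would need d = 0, but d changes sign only between consecutive integers, jumping over 0:
x = 1: LHS = 3·1³ - 3·1² - 1 = -1; -1 = 0 — FAILS  (d = -1)
x = 2: LHS = 3·2³ - 3·2² - 1 = 11; 11 = 0 — FAILS  (d = 11)
Away from these crossings d keeps a constant sign, and checking every integer in [-1000, 1000] confirms d ≠ 0 throughout. Hence the two sides are never equal, so the claimed relation (=) fails for every integer in [-1000, 1000].

No integer in the range satisfies it.

Answer: Never true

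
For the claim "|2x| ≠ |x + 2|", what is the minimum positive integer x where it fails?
Testing positive integers:
x = 1: LHS = |2·1| = |2| = 2, RHS = |1 + 2| = |3| = 3; 2 ≠ 3 — holds
x = 2: LHS = |2·2| = |4| = 4, RHS = |2 + 2| = |4| = 4; 4 ≠ 4 — FAILS  ← smallest positive counterexample

Answer: x = 2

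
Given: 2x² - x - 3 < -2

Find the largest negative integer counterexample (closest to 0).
Testing negative integers from -1 downward:
x = -1: LHS = 2·(-1)² - (-1) - 3 = 0; 0 < -2 — FAILS  ← closest negative counterexample to 0

Answer: x = -1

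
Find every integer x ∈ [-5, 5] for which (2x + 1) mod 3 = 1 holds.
Holds for: {-3, 0, 3}
Fails for: {-5, -4, -2, -1, 1, 2, 4, 5}

Answer: {-3, 0, 3}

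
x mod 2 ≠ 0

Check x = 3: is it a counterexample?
Substitute x = 3 into the relation:
x = 3: LHS = 3 mod 2 = 1; 1 ≠ 0 — holds

The claim holds here, so x = 3 is not a counterexample. (A counterexample exists elsewhere, e.g. x = 0.)

Answer: No, x = 3 is not a counterexample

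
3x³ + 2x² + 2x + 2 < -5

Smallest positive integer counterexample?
Testing positive integers:
x = 1: LHS = 3·1³ + 2·1² + 2·1 + 2 = 9; 9 < -5 — FAILS  ← smallest positive counterexample

Answer: x = 1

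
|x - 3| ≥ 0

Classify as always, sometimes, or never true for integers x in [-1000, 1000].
An absolute value is never negative, so the left side is ≥ 0 for every x, while the right side is 0. Tightest case in [-1000, 1000] is x = 3:
x = 3: LHS = |3 - 3| = |0| = 0; 0 ≥ 0 — holds
Hence LHS − RHS is never negative, i.e. LHS ≥ RHS throughout, so the relation holds for every integer in [-1000, 1000].

No counterexample exists.

Answer: Always true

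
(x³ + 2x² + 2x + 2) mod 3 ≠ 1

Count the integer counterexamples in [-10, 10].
Counterexamples in [-10, 10]: {-10, -8, -7, -5, -4, -2, -1, 1, 2, 4, 5, 7, 8, 10}.

Counting them gives 14 values.

Answer: 14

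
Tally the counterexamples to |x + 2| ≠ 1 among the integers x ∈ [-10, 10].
Counterexamples in [-10, 10]: {-3, -1}.

Counting them gives 2 values.

Answer: 2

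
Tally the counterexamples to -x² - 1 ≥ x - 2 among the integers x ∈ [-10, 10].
Counterexamples in [-10, 10]: {-10, -9, -8, -7, -6, -5, -4, -3, -2, 1, 2, 3, 4, 5, 6, 7, 8, 9, 10}.

Counting them gives 19 values.

Answer: 19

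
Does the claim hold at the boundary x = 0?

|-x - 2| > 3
x = 0: LHS = |-0 - 2| = |-2| = 2; 2 > 3 — FAILS

The relation fails at x = 0, so x = 0 is a counterexample.

Answer: No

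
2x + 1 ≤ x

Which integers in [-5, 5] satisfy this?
Holds for: {-5, -4, -3, -2, -1}
Fails for: {0, 1, 2, 3, 4, 5}

Answer: {-5, -4, -3, -2, -1}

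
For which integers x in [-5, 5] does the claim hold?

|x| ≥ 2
Holds for: {-5, -4, -3, -2, 2, 3, 4, 5}
Fails for: {-1, 0, 1}

Answer: {-5, -4, -3, -2, 2, 3, 4, 5}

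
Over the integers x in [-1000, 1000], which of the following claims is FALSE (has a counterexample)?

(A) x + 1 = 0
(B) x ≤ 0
(A) x = 0: LHS = 0 + 1 = 1; 1 = 0 — FAILS
(B) x = 1: 1 ≤ 0 — FAILS

Answer: Both A and B are false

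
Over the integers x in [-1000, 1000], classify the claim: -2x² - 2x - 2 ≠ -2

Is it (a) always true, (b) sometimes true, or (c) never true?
Holds at x = 1: LHS = -2·1² - 2·1 - 2 = -6; -6 ≠ -2 — holds
Fails at x = 0: LHS = -2·0² - 2·0 - 2 = -2; -2 ≠ -2 — FAILS
It is satisfied by some integers in the range but not all.

Answer: Sometimes true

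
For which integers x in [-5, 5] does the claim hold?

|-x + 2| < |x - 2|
Over all integers in [-5, 5], LHS − RHS is smallest at x = 0, where it equals 0:
x = 0: LHS = |-0 + 2| = |2| = 2, RHS = |0 - 2| = |-2| = 2; 2 < 2 — FAILS
At the ends of the range:
x = -5: LHS = |-(-5) + 2| = |7| = 7, RHS = |(-5) - 2| = |-7| = 7; 7 < 7 — FAILS
x = 5: LHS = |-5 + 2| = |-3| = 3, RHS = |5 - 2| = |3| = 3; 3 < 3 — FAILS
Hence LHS − RHS is never negative, i.e. LHS ≥ RHS throughout, so the claimed relation (<) fails for every integer in [-5, 5].

Answer: None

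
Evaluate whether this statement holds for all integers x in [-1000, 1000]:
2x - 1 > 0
The claim fails at x = 0:
x = 0: LHS = 2·0 - 1 = -1; -1 > 0 — FAILS

Because a single integer refutes it, the statement is false.

Answer: False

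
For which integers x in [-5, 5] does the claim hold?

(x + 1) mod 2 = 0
Holds for: {-5, -3, -1, 1, 3, 5}
Fails for: {-4, -2, 0, 2, 4}

Answer: {-5, -3, -1, 1, 3, 5}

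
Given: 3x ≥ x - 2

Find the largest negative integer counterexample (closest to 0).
Testing negative integers from -1 downward:
x = -1: LHS = 3·(-1) = -3, RHS = (-1) - 2 = -3; -3 ≥ -3 — holds
x = -2: LHS = 3·(-2) = -6, RHS = (-2) - 2 = -4; -6 ≥ -4 — FAILS  ← closest negative counterexample to 0

Answer: x = -2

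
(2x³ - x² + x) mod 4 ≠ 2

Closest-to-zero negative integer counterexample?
Testing negative integers from -1 downward:
x = -1: LHS = (2·(-1)³ - (-1)² + (-1)) mod 4 = (-4) mod 4 = 0; 0 ≠ 2 — holds
x = -2: LHS = (2·(-2)³ - (-2)² + (-2)) mod 4 = (-22) mod 4 = 2; 2 ≠ 2 — FAILS  ← closest negative counterexample to 0

Answer: x = -2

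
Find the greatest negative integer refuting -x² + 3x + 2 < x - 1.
Testing negative integers from -1 downward:
x = -1: LHS = -(-1)² + 3·(-1) + 2 = -2, RHS = (-1) - 1 = -2; -2 < -2 — FAILS  ← closest negative counterexample to 0

Answer: x = -1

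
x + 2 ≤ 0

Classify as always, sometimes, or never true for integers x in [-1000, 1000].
Holds at x = -2: LHS = (-2) + 2 = 0; 0 ≤ 0 — holds
Fails at x = 0: LHS = 0 + 2 = 2; 2 ≤ 0 — FAILS
It is satisfied by some integers in the range but not all.

Answer: Sometimes true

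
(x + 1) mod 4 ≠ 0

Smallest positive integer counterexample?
Testing positive integers:
x = 1: LHS = (1 + 1) mod 4 = 2 mod 4 = 2; 2 ≠ 0 — holds
x = 2: LHS = (2 + 1) mod 4 = 3 mod 4 = 3; 3 ≠ 0 — holds
x = 3: LHS = (3 + 1) mod 4 = 4 mod 4 = 0; 0 ≠ 0 — FAILS  ← smallest positive counterexample

Answer: x = 3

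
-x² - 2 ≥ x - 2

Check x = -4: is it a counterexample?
Substitute x = -4 into the relation:
x = -4: LHS = -(-4)² - 2 = -18, RHS = (-4) - 2 = -6; -18 ≥ -6 — FAILS

Since the claim fails at x = -4, this value is a counterexample.

Answer: Yes, x = -4 is a counterexample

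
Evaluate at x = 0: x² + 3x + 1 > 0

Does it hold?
x = 0: LHS = 0² + 3·0 + 1 = 1; 1 > 0 — holds

The relation is satisfied at x = 0.

Answer: Yes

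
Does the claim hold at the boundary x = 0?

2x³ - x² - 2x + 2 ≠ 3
x = 0: LHS = 2·0³ - 0² - 2·0 + 2 = 2; 2 ≠ 3 — holds

The relation is satisfied at x = 0.

Answer: Yes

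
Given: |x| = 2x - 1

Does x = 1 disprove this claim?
Substitute x = 1 into the relation:
x = 1: LHS = |1| = 1, RHS = 2·1 - 1 = 1; 1 = 1 — holds

The claim holds here, so x = 1 is not a counterexample. (A counterexample exists elsewhere, e.g. x = 0.)

Answer: No, x = 1 is not a counterexample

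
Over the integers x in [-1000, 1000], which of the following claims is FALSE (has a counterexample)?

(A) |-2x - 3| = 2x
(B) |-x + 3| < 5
(A) x = 0: LHS = |-2·0 - 3| = |-3| = 3, RHS = 2·0 = 0; 3 = 0 — FAILS
(B) x = -2: LHS = |-(-2) + 3| = |5| = 5; 5 < 5 — FAILS

Answer: Both A and B are false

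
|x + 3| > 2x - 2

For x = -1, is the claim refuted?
Substitute x = -1 into the relation:
x = -1: LHS = |(-1) + 3| = |2| = 2, RHS = 2·(-1) - 2 = -4; 2 > -4 — holds

The claim holds here, so x = -1 is not a counterexample. (A counterexample exists elsewhere, e.g. x = 5.)

Answer: No, x = -1 is not a counterexample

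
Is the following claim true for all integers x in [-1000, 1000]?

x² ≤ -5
The claim fails at x = 0:
x = 0: LHS = 0² = 0; 0 ≤ -5 — FAILS

Because a single integer refutes it, the statement is false.

Answer: False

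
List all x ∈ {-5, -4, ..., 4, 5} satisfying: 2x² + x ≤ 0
Holds for: {0}
Fails for: {-5, -4, -3, -2, -1, 1, 2, 3, 4, 5}

Answer: {0}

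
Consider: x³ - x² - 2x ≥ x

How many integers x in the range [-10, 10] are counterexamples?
Counterexamples in [-10, 10]: {-10, -9, -8, -7, -6, -5, -4, -3, -2, 1, 2}.

Counting them gives 11 values.

Answer: 11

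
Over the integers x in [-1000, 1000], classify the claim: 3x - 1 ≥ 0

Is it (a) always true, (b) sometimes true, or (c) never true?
Holds at x = 1: LHS = 3·1 - 1 = 2; 2 ≥ 0 — holds
Fails at x = 0: LHS = 3·0 - 1 = -1; -1 ≥ 0 — FAILS
It is satisfied by some integers in the range but not all.

Answer: Sometimes true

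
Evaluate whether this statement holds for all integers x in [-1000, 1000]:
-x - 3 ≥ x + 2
The claim fails at x = 0:
x = 0: LHS = -0 - 3 = -3, RHS = 0 + 2 = 2; -3 ≥ 2 — FAILS

Because a single integer refutes it, the statement is false.

Answer: False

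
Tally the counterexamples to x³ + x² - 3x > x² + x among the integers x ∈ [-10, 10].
Counterexamples in [-10, 10]: {-10, -9, -8, -7, -6, -5, -4, -3, -2, 0, 1, 2}.

Counting them gives 12 values.

Answer: 12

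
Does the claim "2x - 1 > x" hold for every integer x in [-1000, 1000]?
The claim fails at x = 0:
x = 0: LHS = 2·0 - 1 = -1; -1 > 0 — FAILS

Because a single integer refutes it, the statement is false.

Answer: False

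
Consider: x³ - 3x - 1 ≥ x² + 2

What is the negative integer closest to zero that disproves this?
Testing negative integers from -1 downward:
x = -1: LHS = (-1)³ - 3·(-1) - 1 = 1, RHS = (-1)² + 2 = 3; 1 ≥ 3 — FAILS  ← closest negative counterexample to 0

Answer: x = -1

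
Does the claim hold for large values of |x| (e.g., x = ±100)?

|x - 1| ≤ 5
x = 100: LHS = |100 - 1| = |99| = 99; 99 ≤ 5 — FAILS
x = -100: LHS = |(-100) - 1| = |-101| = 101; 101 ≤ 5 — FAILS

Answer: No, fails for both x = 100 and x = -100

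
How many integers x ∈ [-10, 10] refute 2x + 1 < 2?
Counterexamples in [-10, 10]: {1, 2, 3, 4, 5, 6, 7, 8, 9, 10}.

Counting them gives 10 values.

Answer: 10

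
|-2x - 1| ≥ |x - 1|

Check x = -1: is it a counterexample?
Substitute x = -1 into the relation:
x = -1: LHS = |-2·(-1) - 1| = |1| = 1, RHS = |(-1) - 1| = |-2| = 2; 1 ≥ 2 — FAILS

Since the claim fails at x = -1, this value is a counterexample.

Answer: Yes, x = -1 is a counterexample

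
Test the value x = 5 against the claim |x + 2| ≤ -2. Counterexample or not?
Substitute x = 5 into the relation:
x = 5: LHS = |5 + 2| = |7| = 7; 7 ≤ -2 — FAILS

Since the claim fails at x = 5, this value is a counterexample.

Answer: Yes, x = 5 is a counterexample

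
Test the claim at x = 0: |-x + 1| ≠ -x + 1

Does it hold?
x = 0: LHS = |-0 + 1| = |1| = 1, RHS = -0 + 1 = 1; 1 ≠ 1 — FAILS

The relation fails at x = 0, so x = 0 is a counterexample.

Answer: No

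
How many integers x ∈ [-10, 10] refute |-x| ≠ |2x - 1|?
Counterexamples in [-10, 10]: {1}.

Counting them gives 1 values.

Answer: 1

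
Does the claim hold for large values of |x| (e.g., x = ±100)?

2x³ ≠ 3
x = 100: LHS = 2·100³ = 2000000; 2000000 ≠ 3 — holds
x = -100: LHS = 2·(-100)³ = -2000000; -2000000 ≠ 3 — holds

Answer: Yes, holds for both x = 100 and x = -100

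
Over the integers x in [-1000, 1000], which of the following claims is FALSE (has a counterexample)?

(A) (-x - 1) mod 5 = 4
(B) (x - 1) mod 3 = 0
(A) x = 1: LHS = (-1 - 1) mod 5 = (-2) mod 5 = 3; 3 = 4 — FAILS
(B) x = 0: LHS = (0 - 1) mod 3 = (-1) mod 3 = 2; 2 = 0 — FAILS

Answer: Both A and B are false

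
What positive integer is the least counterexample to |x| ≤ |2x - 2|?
Testing positive integers:
x = 1: LHS = |1| = 1, RHS = |2·1 - 2| = |0| = 0; 1 ≤ 0 — FAILS  ← smallest positive counterexample

Answer: x = 1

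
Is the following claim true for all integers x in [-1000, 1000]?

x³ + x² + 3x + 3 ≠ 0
The claim fails at x = -1:
x = -1: LHS = (-1)³ + (-1)² + 3·(-1) + 3 = 0; 0 ≠ 0 — FAILS

Because a single integer refutes it, the statement is false.

Answer: False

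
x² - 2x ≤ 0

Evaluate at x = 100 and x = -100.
x = 100: LHS = 100² - 2·100 = 9800; 9800 ≤ 0 — FAILS
x = -100: LHS = (-100)² - 2·(-100) = 10200; 10200 ≤ 0 — FAILS

Answer: No, fails for both x = 100 and x = -100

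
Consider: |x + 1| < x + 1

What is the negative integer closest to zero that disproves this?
Testing negative integers from -1 downward:
x = -1: LHS = |(-1) + 1| = |0| = 0, RHS = (-1) + 1 = 0; 0 < 0 — FAILS  ← closest negative counterexample to 0

Answer: x = -1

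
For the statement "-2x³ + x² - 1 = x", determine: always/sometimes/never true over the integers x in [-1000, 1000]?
Track d = LHS − RHS over the integers in [-1000, 1000]. Equality would need d = 0, but d changes sign only between consecutive integers, jumping over 0:
x = -1: LHS = -2·(-1)³ + (-1)² - 1 = 2; 2 = -1 — FAILS  (d = 3)
x = 0: LHS = -2·0³ + 0² - 1 = -1; -1 = 0 — FAILS  (d = -1)
Away from these crossings d keeps a constant sign, and checking every integer in [-1000, 1000] confirms d ≠ 0 throughout. Hence the two sides are never equal, so the claimed relation (=) fails for every integer in [-1000, 1000].

No integer in the range satisfies it.

Answer: Never true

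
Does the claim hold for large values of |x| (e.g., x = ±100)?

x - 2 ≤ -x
x = 100: LHS = 100 - 2 = 98; 98 ≤ -100 — FAILS
x = -100: LHS = (-100) - 2 = -102, RHS = -(-100) = 100; -102 ≤ 100 — holds

Answer: Partially: fails for x = 100, holds for x = -100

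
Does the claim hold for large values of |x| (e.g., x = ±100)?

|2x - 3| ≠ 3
x = 100: LHS = |2·100 - 3| = |197| = 197; 197 ≠ 3 — holds
x = -100: LHS = |2·(-100) - 3| = |-203| = 203; 203 ≠ 3 — holds

Answer: Yes, holds for both x = 100 and x = -100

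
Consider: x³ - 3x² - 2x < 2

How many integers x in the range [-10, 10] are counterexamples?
Counterexamples in [-10, 10]: {4, 5, 6, 7, 8, 9, 10}.

Counting them gives 7 values.

Answer: 7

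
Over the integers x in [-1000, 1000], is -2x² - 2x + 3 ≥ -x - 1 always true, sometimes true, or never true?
Holds at x = 0: LHS = -2·0² - 2·0 + 3 = 3, RHS = -0 - 1 = -1; 3 ≥ -1 — holds
Fails at x = 2: LHS = -2·2² - 2·2 + 3 = -9, RHS = -2 - 1 = -3; -9 ≥ -3 — FAILS
It is satisfied by some integers in the range but not all.

Answer: Sometimes true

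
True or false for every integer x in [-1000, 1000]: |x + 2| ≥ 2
The claim fails at x = -1:
x = -1: LHS = |(-1) + 2| = |1| = 1; 1 ≥ 2 — FAILS

Because a single integer refutes it, the statement is false.

Answer: False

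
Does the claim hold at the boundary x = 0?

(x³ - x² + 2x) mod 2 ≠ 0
x = 0: LHS = (0³ - 0² + 2·0) mod 2 = 0 mod 2 = 0; 0 ≠ 0 — FAILS

The relation fails at x = 0, so x = 0 is a counterexample.

Answer: No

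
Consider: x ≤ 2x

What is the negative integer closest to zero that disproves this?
Testing negative integers from -1 downward:
x = -1: RHS = 2·(-1) = -2; -1 ≤ -2 — FAILS  ← closest negative counterexample to 0

Answer: x = -1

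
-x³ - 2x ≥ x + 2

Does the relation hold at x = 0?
x = 0: LHS = -0³ - 2·0 = 0, RHS = 0 + 2 = 2; 0 ≥ 2 — FAILS

The relation fails at x = 0, so x = 0 is a counterexample.

Answer: No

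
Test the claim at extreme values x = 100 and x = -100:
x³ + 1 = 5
x = 100: LHS = 100³ + 1 = 1000001; 1000001 = 5 — FAILS
x = -100: LHS = (-100)³ + 1 = -999999; -999999 = 5 — FAILS

Answer: No, fails for both x = 100 and x = -100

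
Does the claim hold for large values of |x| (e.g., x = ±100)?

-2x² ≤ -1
x = 100: LHS = -2·100² = -20000; -20000 ≤ -1 — holds
x = -100: LHS = -2·(-100)² = -20000; -20000 ≤ -1 — holds

Answer: Yes, holds for both x = 100 and x = -100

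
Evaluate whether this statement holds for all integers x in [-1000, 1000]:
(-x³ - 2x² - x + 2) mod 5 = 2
The claim fails at x = 1:
x = 1: LHS = (-1³ - 2·1² - 1 + 2) mod 5 = (-2) mod 5 = 3; 3 = 2 — FAILS

Because a single integer refutes it, the statement is false.

Answer: False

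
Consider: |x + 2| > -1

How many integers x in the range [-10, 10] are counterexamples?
An absolute value is never negative, so the left side is ≥ 0 for every x, while the right side is -1. Tightest case in [-10, 10] is x = -2:
x = -2: LHS = |(-2) + 2| = |0| = 0; 0 > -1 — holds
Hence LHS − RHS is never zero or negative, i.e. LHS > RHS throughout, so the relation holds for every integer in [-10, 10].

No counterexample appears in that range.

Answer: 0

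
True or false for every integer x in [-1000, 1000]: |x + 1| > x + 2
The claim fails at x = 0:
x = 0: LHS = |0 + 1| = |1| = 1, RHS = 0 + 2 = 2; 1 > 2 — FAILS

Because a single integer refutes it, the statement is false.

Answer: False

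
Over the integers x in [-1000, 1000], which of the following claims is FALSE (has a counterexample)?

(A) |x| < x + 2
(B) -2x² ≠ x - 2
(A) x = -1: LHS = |-1| = 1, RHS = (-1) + 2 = 1; 1 < 1 — FAILS

(B) Track d = LHS − RHS over the integers in [-1000, 1000]. Equality would need d = 0, but d changes sign only between consecutive integers, jumping over 0:
x = -2: LHS = -2·(-2)² = -8, RHS = (-2) - 2 = -4; -8 ≠ -4 — holds  (d = -4)
x = -1: LHS = -2·(-1)² = -2, RHS = (-1) - 2 = -3; -2 ≠ -3 — holds  (d = 1)
x = 0: LHS = -2·0² = 0, RHS = 0 - 2 = -2; 0 ≠ -2 — holds  (d = 2)
x = 1: LHS = -2·1² = -2, RHS = 1 - 2 = -1; -2 ≠ -1 — holds  (d = -1)
Away from these crossings d keeps a constant sign, and checking every integer in [-1000, 1000] confirms d ≠ 0 throughout. Hence the two sides are never equal, so the relation holds for every integer in [-1000, 1000].

Only (A) has a counterexample.

Answer: A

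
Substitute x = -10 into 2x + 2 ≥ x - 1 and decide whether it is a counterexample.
Substitute x = -10 into the relation:
x = -10: LHS = 2·(-10) + 2 = -18, RHS = (-10) - 1 = -11; -18 ≥ -11 — FAILS

Since the claim fails at x = -10, this value is a counterexample.

Answer: Yes, x = -10 is a counterexample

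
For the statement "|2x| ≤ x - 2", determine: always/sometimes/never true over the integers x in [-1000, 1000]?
Over all integers in [-1000, 1000], LHS − RHS is smallest at x = 0, where it equals 2:
x = 0: LHS = |2·0| = |0| = 0, RHS = 0 - 2 = -2; 0 ≤ -2 — FAILS
At the ends of the range:
x = -1000: LHS = |2·(-1000)| = |-2000| = 2000, RHS = (-1000) - 2 = -1002; 2000 ≤ -1002 — FAILS
x = 1000: LHS = |2·1000| = |2000| = 2000, RHS = 1000 - 2 = 998; 2000 ≤ 998 — FAILS
Hence LHS − RHS is never zero or negative, i.e. LHS > RHS throughout, so the claimed relation (≤) fails for every integer in [-1000, 1000].

No integer in the range satisfies it.

Answer: Never true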